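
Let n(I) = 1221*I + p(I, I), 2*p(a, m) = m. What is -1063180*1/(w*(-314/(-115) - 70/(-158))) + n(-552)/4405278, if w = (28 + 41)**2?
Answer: -309007901863726/4381795665621 ≈ -70.521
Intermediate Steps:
p(a, m) = m/2
n(I) = 2443*I/2 (n(I) = 1221*I + I/2 = 2443*I/2)
w = 4761 (w = 69**2 = 4761)
-1063180*1/(w*(-314/(-115) - 70/(-158))) + n(-552)/4405278 = -1063180*1/(4761*(-314/(-115) - 70/(-158))) + ((2443/2)*(-552))/4405278 = -1063180*1/(4761*(-314*(-1/115) - 70*(-1/158))) - 674268*1/4405278 = -1063180*1/(4761*(314/115 + 35/79)) - 112378/734213 = -1063180/(4761*(28831/9085)) - 112378/734213 = -1063180/5968017/395 - 112378/734213 = -1063180*395/5968017 - 112378/734213 = -419956100/5968017 - 112378/734213 = -309007901863726/4381795665621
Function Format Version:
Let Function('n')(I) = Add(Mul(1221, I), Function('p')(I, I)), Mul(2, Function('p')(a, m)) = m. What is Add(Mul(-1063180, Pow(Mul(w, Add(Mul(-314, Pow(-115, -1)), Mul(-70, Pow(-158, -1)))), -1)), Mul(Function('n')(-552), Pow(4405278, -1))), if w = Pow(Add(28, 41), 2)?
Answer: Rational(-309007901863726, 4381795665621) ≈ -70.521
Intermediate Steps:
Function('p')(a, m) = Mul(Rational(1, 2), m)
Function('n')(I) = Mul(Rational(2443, 2), I) (Function('n')(I) = Add(Mul(1221, I), Mul(Rational(1, 2), I)) = Mul(Rational(2443, 2), I))
w = 4761 (w = Pow(69, 2) = 4761)
Add(Mul(-1063180, Pow(Mul(w, Add(Mul(-314, Pow(-115, -1)), Mul(-70, Pow(-158, -1)))), -1)), Mul(Function('n')(-552), Pow(4405278, -1))) = Add(Mul(-1063180, Pow(Mul(4761, Add(Mul(-314, Pow(-115, -1)), Mul(-70, Pow(-158, -1)))), -1)), Mul(Mul(Rational(2443, 2), -552), Pow(4405278, -1))) = Add(Mul(-1063180, Pow(Mul(4761, Add(Mul(-314, Rational(-1, 115)), Mul(-70, Rational(-1, 158)))), -1)), Mul(-674268, Rational(1, 4405278))) = Add(Mul(-1063180, Pow(Mul(4761, Add(Rational(314, 115), Rational(35, 79))), -1)), Rational(-112378, 734213)) = Add(Mul(-1063180, Pow(Mul(4761, Rational(28831, 9085)), -1)), Rational(-112378, 734213)) = Add(Mul(-1063180, Pow(Rational(5968017, 395), -1)), Rational(-112378, 734213)) = Add(Mul(-1063180, Rational(395, 5968017)), Rational(-112378, 734213)) = Add(Rational(-419956100, 5968017), Rational(-112378, 734213)) = Rational(-309007901863726, 4381795665621)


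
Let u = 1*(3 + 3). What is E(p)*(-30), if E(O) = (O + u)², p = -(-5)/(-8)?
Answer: -27735/32 ≈ -866.72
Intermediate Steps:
u = 6 (u = 1*6 = 6)
p = -5/8 (p = -(-5)*(-1)/8 = -1*5/8 = -5/8 ≈ -0.62500)
E(O) = (6 + O)² (E(O) = (O + 6)² = (6 + O)²)
E(p)*(-30) = (6 - 5/8)²*(-30) = (43/8)²*(-30) = (1849/64)*(-30) = -27735/32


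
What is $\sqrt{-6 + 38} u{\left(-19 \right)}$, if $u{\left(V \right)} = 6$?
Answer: $24 \sqrt{2} \approx 33.941$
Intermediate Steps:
$\sqrt{-6 + 38} u{\left(-19 \right)} = \sqrt{-6 + 38} \cdot 6 = \sqrt{32} \cdot 6 = 4 \sqrt{2} \cdot 6 = 24 \sqrt{2}$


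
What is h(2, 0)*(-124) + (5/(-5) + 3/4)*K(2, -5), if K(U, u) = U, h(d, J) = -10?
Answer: 2479/2 ≈ 1239.5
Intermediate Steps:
h(2, 0)*(-124) + (5/(-5) + 3/4)*K(2, -5) = -10*(-124) + (5/(-5) + 3/4)*2 = 1240 + (5*(-1/5) + 3*(1/4))*2 = 1240 + (-1 + 3/4)*2 = 1240 - 1/4*2 = 1240 - 1/2 = 2479/2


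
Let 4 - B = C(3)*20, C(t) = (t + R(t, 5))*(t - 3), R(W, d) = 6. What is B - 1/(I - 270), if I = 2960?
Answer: 10759/2690 ≈ 3.9996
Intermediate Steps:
C(t) = (-3 + t)*(6 + t) (C(t) = (t + 6)*(t - 3) = (6 + t)*(-3 + t) = (-3 + t)*(6 + t))
B = 4 (B = 4 - (-18 + 3² + 3*3)*20 = 4 - (-18 + 9 + 9)*20 = 4 - 0*20 = 4 - 1*0 = 4 + 0 = 4)
B - 1/(I - 270) = 4 - 1/(2960 - 270) = 4 - 1/2690 = 10759/2690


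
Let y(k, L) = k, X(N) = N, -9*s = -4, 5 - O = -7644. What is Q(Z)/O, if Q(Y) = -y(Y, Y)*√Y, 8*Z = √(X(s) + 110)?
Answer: -2^(¼)*√3*497^(¾)/1101456 ≈ -0.00019684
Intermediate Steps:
O = 7649 (O = 5 - 1*(-7644) = 5 + 7644 = 7649)
s = 4/9 (s = -⅑*(-4) = 4/9 ≈ 0.44444)
Z = √994/24 (Z = √(4/9 + 110)/8 = √(994/9)/8 = (√994/3)/8 = √994/24 ≈ 1.3137)
Q(Y) = -Y^(3/2) (Q(Y) = -Y*√Y = -Y^(3/2))
Q(Z)/O = -(√994/24)^(3/2)/7649 = -2^(¼)*√3*497^(¾)/144*(1/7649) = -2^(¼)*√3*497^(¾)/1101456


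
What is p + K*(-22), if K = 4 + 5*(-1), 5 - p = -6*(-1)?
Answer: 21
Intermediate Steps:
p = -1 (p = 5 - (-6)*(-1) = 5 - 1*6 = 5 - 6 = -1)
K = -1 (K = 4 - 5 = -1)
p + K*(-22) = -1 - 1*(-22) = -1 + 22 = 21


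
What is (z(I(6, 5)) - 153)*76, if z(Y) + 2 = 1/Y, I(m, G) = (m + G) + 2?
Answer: -153064/13 ≈ -11774.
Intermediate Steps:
I(m, G) = 2 + G + m (I(m, G) = (G + m) + 2 = 2 + G + m)
z(Y) = -2 + 1/Y
(z(I(6, 5)) - 153)*76 = ((-2 + 1/(2 + 5 + 6)) - 153)*76 = ((-2 + 1/13) - 153)*76 = (-25/13 - 153)*76 = -2014/13*76 = -153064/13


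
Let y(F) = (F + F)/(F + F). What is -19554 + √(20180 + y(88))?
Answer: -19554 + 31*√21 ≈ -19412.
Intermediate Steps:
y(F) = 1 (y(F) = (2*F)/((2*F)) = (2*F)*(1/(2*F)) = 1)
-19554 + √(20180 + y(88)) = -19554 + √(20180 + 1) = -19554 + √20181 = -19554 + 31*√21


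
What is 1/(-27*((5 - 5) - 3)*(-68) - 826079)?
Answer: -1/831587 ≈ -1.2025e-6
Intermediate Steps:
1/(-27*((5 - 5) - 3)*(-68) - 826079) = 1/(-27*(0 - 3)*(-68) - 826079) = 1/(-27*(-3)*(-68) - 826079) = 1/(81*(-68) - 826079) = 1/(-5508 - 826079) = 1/(-831587) = -1/831587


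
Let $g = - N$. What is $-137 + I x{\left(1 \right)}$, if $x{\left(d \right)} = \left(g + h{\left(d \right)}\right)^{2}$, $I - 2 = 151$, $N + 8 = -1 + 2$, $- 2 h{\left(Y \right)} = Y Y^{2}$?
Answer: $\frac{25309}{4} \approx 6327.3$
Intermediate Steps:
$h{\left(Y \right)} = - \frac{Y^{3}}{2}$ ($h{\left(Y \right)} = - \frac{Y Y^{2}}{2} = - \frac{Y^{3}}{2}$)
$N = -7$ ($N = -8 + \left(-1 + 2\right) = -8 + 1 = -7$)
$g = 7$ ($g = \left(-1\right) \left(-7\right) = 7$)
$I = 153$ ($I = 2 + 151 = 153$)
$x{\left(d \right)} = \left(7 - \frac{d^{3}}{2}\right)^{2}$
$-137 + I x{\left(1 \right)} = -137 + 153 \frac{\left(-14 + 1^{3}\right)^{2}}{4} = -137 + 153 \frac{\left(-14 + 1\right)^{2}}{4} = -137 + 153 \frac{\left(-13\right)^{2}}{4} = -137 + 153 \cdot \frac{1}{4} \cdot 169 = -137 + 153 \cdot \frac{169}{4} = -137 + \frac{25857}{4} = \frac{25309}{4}$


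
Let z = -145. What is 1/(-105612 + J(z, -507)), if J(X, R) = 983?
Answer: -1/104629 ≈ -9.5576e-6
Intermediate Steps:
1/(-105612 + J(z, -507)) = 1/(-105612 + 983) = 1/(-104629) = -1/104629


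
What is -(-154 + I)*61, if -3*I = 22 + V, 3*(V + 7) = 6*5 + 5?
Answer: 89426/9 ≈ 9936.2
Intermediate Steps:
V = 14/3 (V = -7 + (6*5 + 5)/3 = -7 + (30 + 5)/3 = -7 + (⅓)*35 = -7 + 35/3 = 14/3 ≈ 4.6667)
I = -80/9 (I = -(22 + 14/3)/3 = -⅓*80/3 = -80/9 ≈ -8.8889)
-(-154 + I)*61 = -(-154 - 80/9)*61 = -(-1466)*61/9 = -1*(-89426/9) = 89426/9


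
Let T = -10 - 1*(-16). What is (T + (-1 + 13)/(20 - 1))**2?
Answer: 15876/361 ≈ 43.978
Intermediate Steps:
T = 6 (T = -10 + 16 = 6)
(T + (-1 + 13)/(20 - 1))**2 = (6 + (-1 + 13)/(20 - 1))**2 = (6 + 12/19)**2 = (126/19)**2 = 15876/361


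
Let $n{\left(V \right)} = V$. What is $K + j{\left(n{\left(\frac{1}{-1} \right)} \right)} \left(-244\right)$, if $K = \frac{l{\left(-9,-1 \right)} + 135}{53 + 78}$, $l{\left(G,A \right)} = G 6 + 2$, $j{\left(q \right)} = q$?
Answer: $\frac{32047}{131} \approx 244.63$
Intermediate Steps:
$l{\left(G,A \right)} = 2 + 6 G$ ($l{\left(G,A \right)} = 6 G + 2 = 2 + 6 G$)
$K = \frac{83}{131}$ ($K = \frac{\left(2 + 6 \left(-9\right)\right) + 135}{53 + 78} = \frac{\left(2 - 54\right) + 135}{131} = \left(-52 + 135\right) \frac{1}{131} = 83 \cdot \frac{1}{131} = \frac{83}{131} \approx 0.63359$)
$K + j{\left(n{\left(\frac{1}{-1} \right)} \right)} \left(-244\right) = \frac{83}{131} + \frac{1}{-1} \left(-244\right) = \frac{83}{131} - -244 = \frac{83}{131} + 244 = \frac{32047}{131}$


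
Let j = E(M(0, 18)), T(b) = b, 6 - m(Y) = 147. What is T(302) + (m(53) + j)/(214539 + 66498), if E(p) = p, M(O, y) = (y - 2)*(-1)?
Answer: 84873017/281037 ≈ 302.00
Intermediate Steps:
m(Y) = -141 (m(Y) = 6 - 1*147 = 6 - 147 = -141)
M(O, y) = 2 - y (M(O, y) = (-2 + y)*(-1) = 2 - y)
j = -16 (j = 2 - 1*18 = 2 - 18 = -16)
T(302) + (m(53) + j)/(214539 + 66498) = 302 + (-141 - 16)/(214539 + 66498) = 302 - 157/281037 = 84873017/281037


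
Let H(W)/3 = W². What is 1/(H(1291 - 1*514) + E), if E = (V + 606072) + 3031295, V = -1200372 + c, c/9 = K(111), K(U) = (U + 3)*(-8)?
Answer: 1/4239974 ≈ 2.3585e-7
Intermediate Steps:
K(U) = -24 - 8*U (K(U) = (3 + U)*(-8) = -24 - 8*U)
c = -8208 (c = 9*(-24 - 8*111) = 9*(-24 - 888) = 9*(-912) = -8208)
V = -1208580 (V = -1200372 - 8208 = -1208580)
H(W) = 3*W²
E = 2428787 (E = (-1208580 + 606072) + 3031295 = -602508 + 3031295 = 2428787)
1/(H(1291 - 1*514) + E) = 1/(3*(1291 - 1*514)² + 2428787) = 1/(3*(1291 - 514)² + 2428787) = 1/(3*777² + 2428787) = 1/(3*603729 + 2428787) = 1/(1811187 + 2428787) = 1/4239974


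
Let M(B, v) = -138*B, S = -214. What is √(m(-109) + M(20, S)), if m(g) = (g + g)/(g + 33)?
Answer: I*√3981298/38 ≈ 52.508*I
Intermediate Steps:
m(g) = 2*g/(33 + g) (m(g) = (2*g)/(33 + g) = 2*g/(33 + g))
√(m(-109) + M(20, S)) = √(2*(-109)/(33 - 109) - 138*20) = √(2*(-109)/(-76) - 2760) = √(2*(-109)*(-1/76) - 2760) = √(109/38 - 2760) = √(-104771/38) = I*√3981298/38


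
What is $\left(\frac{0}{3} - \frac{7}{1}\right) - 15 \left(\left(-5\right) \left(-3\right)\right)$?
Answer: $-232$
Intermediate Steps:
$\left(\frac{0}{3} - \frac{7}{1}\right) - 15 \left(\left(-5\right) \left(-3\right)\right) = \left(0 \cdot \frac{1}{3} - 7\right) - 225 = \left(0 - 7\right) - 225 = -7 - 225 = -232$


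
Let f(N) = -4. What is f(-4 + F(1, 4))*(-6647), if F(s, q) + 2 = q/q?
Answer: 26588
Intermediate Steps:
F(s, q) = -1 (F(s, q) = -2 + q/q = -2 + 1 = -1)
f(-4 + F(1, 4))*(-6647) = -4*(-6647) = 26588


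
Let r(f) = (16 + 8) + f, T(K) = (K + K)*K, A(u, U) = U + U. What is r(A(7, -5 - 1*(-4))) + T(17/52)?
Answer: 30033/1352 ≈ 22.214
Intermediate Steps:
A(u, U) = 2*U
T(K) = 2*K**2 (T(K) = (2*K)*K = 2*K**2)
r(f) = 24 + f
r(A(7, -5 - 1*(-4))) + T(17/52) = (24 + 2*(-5 - 1*(-4))) + 2*(17/52)**2 = (24 + 2*(-5 + 4)) + 2*(17*(1/52))**2 = (24 + 2*(-1)) + 2*(17/52)**2 = (24 - 2) + 2*(289/2704) = 22 + 289/1352 = 30033/1352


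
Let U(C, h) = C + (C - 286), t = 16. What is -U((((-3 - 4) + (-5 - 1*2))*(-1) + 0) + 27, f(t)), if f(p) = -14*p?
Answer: 204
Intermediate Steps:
U(C, h) = -286 + 2*C (U(C, h) = C + (-286 + C) = -286 + 2*C)
-U((((-3 - 4) + (-5 - 1*2))*(-1) + 0) + 27, f(t)) = -(-286 + 2*((((-3 - 4) + (-5 - 1*2))*(-1) + 0) + 27)) = -(-286 + 2*(((-7 + (-5 - 2))*(-1) + 0) + 27)) = -(-286 + 2*(((-7 - 7)*(-1) + 0) + 27)) = -(-286 + 2*((-14*(-1) + 0) + 27)) = -(-286 + 2*((14 + 0) + 27)) = -(-286 + 2*(14 + 27)) = -(-286 + 2*41) = -(-286 + 82) = -1*(-204) = 204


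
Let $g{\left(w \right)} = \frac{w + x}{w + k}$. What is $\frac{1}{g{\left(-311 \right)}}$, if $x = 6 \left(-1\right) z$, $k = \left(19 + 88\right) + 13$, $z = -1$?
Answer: $\frac{191}{305} \approx 0.62623$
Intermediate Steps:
$k = 120$ ($k = 107 + 13 = 120$)
$x = 6$ ($x = 6 \left(-1\right) \left(-1\right) = \left(-6\right) \left(-1\right) = 6$)
$g{\left(w \right)} = \frac{6 + w}{120 + w}$ ($g{\left(w \right)} = \frac{w + 6}{w + 120} = \frac{6 + w}{120 + w}$)
$\frac{1}{g{\left(-311 \right)}} = \frac{1}{\frac{1}{120 - 311} \left(6 - 311\right)} = \frac{1}{\frac{1}{-191} \left(-305\right)} = \frac{1}{\left(- \frac{1}{191}\right) \left(-305\right)} = \frac{1}{\frac{305}{191}} = \frac{191}{305}$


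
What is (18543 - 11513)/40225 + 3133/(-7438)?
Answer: -14747157/59838710 ≈ -0.24645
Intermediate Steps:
(18543 - 11513)/40225 + 3133/(-7438) = 7030*(1/40225) + 3133*(-1/7438) = 1406/8045 - 3133/7438 = -14747157/59838710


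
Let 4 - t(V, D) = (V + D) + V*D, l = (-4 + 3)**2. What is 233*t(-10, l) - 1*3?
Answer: 5356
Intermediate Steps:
l = 1 (l = (-1)**2 = 1)
t(V, D) = 4 - D - V - D*V (t(V, D) = 4 - ((V + D) + V*D) = 4 - ((D + V) + D*V) = 4 - (D + V + D*V) = 4 + (-D - V - D*V) = 4 - D - V - D*V)
233*t(-10, l) - 1*3 = 233*(4 - 1*1 - 1*(-10) - 1*1*(-10)) - 1*3 = 233*(4 - 1 + 10 + 10) - 3 = 233*23 - 3 = 5359 - 3 = 5356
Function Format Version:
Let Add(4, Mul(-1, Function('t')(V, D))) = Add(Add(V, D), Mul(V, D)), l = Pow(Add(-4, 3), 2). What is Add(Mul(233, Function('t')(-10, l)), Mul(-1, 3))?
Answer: 5356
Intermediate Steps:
l = 1 (l = Pow(-1, 2) = 1)
Function('t')(V, D) = Add(4, Mul(-1, D), Mul(-1, V), Mul(-1, D, V)) (Function('t')(V, D) = Add(4, Mul(-1, Add(Add(V, D), Mul(V, D)))) = Add(4, Mul(-1, Add(Add(D, V), Mul(D, V)))) = Add(4, Mul(-1, Add(D, V, Mul(D, V)))) = Add(4, Add(Mul(-1, D), Mul(-1, V), Mul(-1, D, V))) = Add(4, Mul(-1, D), Mul(-1, V), Mul(-1, D, V)))
Add(Mul(233, Function('t')(-10, l)), Mul(-1, 3)) = Add(Mul(233, Add(4, Mul(-1, 1), Mul(-1, -10), Mul(-1, 1, -10))), Mul(-1, 3)) = Add(Mul(233, Add(4, -1, 10, 10)), -3) = Add(Mul(233, 23), -3) = Add(5359, -3) = 5356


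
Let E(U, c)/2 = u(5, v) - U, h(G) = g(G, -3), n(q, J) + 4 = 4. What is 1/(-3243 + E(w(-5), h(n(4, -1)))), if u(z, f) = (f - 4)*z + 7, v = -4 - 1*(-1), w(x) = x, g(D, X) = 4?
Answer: -1/3289 ≈ -0.00030404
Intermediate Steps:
n(q, J) = 0 (n(q, J) = -4 + 4 = 0)
v = -3 (v = -4 + 1 = -3)
u(z, f) = 7 + z*(-4 + f) (u(z, f) = (-4 + f)*z + 7 = z*(-4 + f) + 7 = 7 + z*(-4 + f))
h(G) = 4
E(U, c) = -56 - 2*U (E(U, c) = 2*((7 - 4*5 - 3*5) - U) = 2*((7 - 20 - 15) - U) = 2*(-28 - U) = -56 - 2*U)
1/(-3243 + E(w(-5), h(n(4, -1)))) = 1/(-3243 + (-56 - 2*(-5))) = 1/(-3243 + (-56 + 10)) = 1/(-3243 - 46) = 1/(-3289) = -1/3289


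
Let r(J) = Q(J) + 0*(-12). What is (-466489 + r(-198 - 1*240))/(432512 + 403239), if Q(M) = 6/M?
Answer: -4864814/8715689 ≈ -0.55817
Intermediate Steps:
r(J) = 6/J (r(J) = 6/J + 0*(-12) = 6/J + 0 = 6/J)
(-466489 + r(-198 - 1*240))/(432512 + 403239) = (-466489 + 6/(-198 - 1*240))/(432512 + 403239) = (-466489 + 6/(-198 - 240))/835751 = (-466489 + 6/(-438))*(1/835751) = (-466489 + 6*(-1/438))*(1/835751) = (-466489 - 1/73)*(1/835751) = -34053698/73*1/835751 = -4864814/8715689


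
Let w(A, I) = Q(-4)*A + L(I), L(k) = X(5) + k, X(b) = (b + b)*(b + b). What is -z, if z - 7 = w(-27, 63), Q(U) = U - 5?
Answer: -413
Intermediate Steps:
Q(U) = -5 + U
X(b) = 4*b² (X(b) = (2*b)*(2*b) = 4*b²)
L(k) = 100 + k (L(k) = 4*5² + k = 4*25 + k = 100 + k)
w(A, I) = 100 + I - 9*A (w(A, I) = (-5 - 4)*A + (100 + I) = -9*A + (100 + I) = 100 + I - 9*A)
z = 413 (z = 7 + (100 + 63 - 9*(-27)) = 7 + (100 + 63 + 243) = 7 + 406 = 413)
-z = -1*413 = -413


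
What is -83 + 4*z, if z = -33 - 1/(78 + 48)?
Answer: -13547/63 ≈ -215.03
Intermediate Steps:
z = -4159/126 (z = -33 - 1/126 = -4159/126 ≈ -33.008)
-83 + 4*z = -83 + 4*(-4159/126) = -83 - 8318/63 = -13547/63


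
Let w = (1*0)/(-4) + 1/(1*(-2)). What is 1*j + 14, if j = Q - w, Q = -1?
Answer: 27/2 ≈ 13.500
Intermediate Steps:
w = -½ (w = 0*(-¼) + 1/(-2) = 0 + 1*(-½) = 0 - ½ = -½ ≈ -0.50000)
j = -½ (j = -1 - 1*(-½) = -1 + ½ = -½ ≈ -0.50000)
1*j + 14 = 1*(-½) + 14 = -½ + 14 = 27/2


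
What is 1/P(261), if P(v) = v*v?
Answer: 1/68121 ≈ 1.4680e-5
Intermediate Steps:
P(v) = v²
1/P(261) = 1/(261²) = 1/68121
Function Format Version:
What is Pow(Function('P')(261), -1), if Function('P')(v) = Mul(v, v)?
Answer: Rational(1, 68121) ≈ 1.4680e-5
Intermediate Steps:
Function('P')(v) = Pow(v, 2)
Pow(Function('P')(261), -1) = Pow(Pow(261, 2), -1) = Pow(68121, -1) = Rational(1, 68121)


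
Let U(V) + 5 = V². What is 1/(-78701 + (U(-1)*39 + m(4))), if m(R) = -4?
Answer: -1/78861 ≈ -1.2681e-5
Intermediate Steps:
U(V) = -5 + V²
1/(-78701 + (U(-1)*39 + m(4))) = 1/(-78701 + ((-5 + (-1)²)*39 - 4)) = 1/(-78701 + ((-5 + 1)*39 - 4)) = 1/(-78701 + (-4*39 - 4)) = 1/(-78701 + (-156 - 4)) = 1/(-78701 - 160) = 1/(-78861) = -1/78861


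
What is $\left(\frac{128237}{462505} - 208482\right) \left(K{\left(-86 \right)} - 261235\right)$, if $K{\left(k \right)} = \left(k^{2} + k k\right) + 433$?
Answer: $\frac{4744245734989946}{92501} \approx 5.1289 \cdot 10^{10}$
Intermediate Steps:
$K{\left(k \right)} = 433 + 2 k^{2}$ ($K{\left(k \right)} = \left(k^{2} + k^{2}\right) + 433 = 2 k^{2} + 433 = 433 + 2 k^{2}$)
$\left(\frac{128237}{462505} - 208482\right) \left(K{\left(-86 \right)} - 261235\right) = \left(\frac{128237}{462505} - 208482\right) \left(\left(433 + 2 \left(-86\right)^{2}\right) - 261235\right) = \left(128237 \cdot \frac{1}{462505} - 208482\right) \left(\left(433 + 2 \cdot 7396\right) - 261235\right) = \left(\frac{128237}{462505} - 208482\right) \left(\left(433 + 14792\right) - 261235\right) = - \frac{96423839173 \left(15225 - 261235\right)}{462505} = \left(- \frac{96423839173}{462505}\right) \left(-246010\right) = \frac{4744245734989946}{92501}$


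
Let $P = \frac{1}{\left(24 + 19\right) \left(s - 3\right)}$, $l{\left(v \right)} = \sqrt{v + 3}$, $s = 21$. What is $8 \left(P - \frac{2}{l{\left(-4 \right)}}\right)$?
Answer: $\frac{4}{387} + 16 i \approx 0.010336 + 16.0 i$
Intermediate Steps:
$l{\left(v \right)} = \sqrt{3 + v}$
$P = \frac{1}{774}$ ($P = \frac{1}{\left(24 + 19\right) \left(21 - 3\right)} = \frac{1}{43 \cdot 18} = \frac{1}{774} \approx 0.001292$)
$8 \left(P - \frac{2}{l{\left(-4 \right)}}\right) = 8 \left(\frac{1}{774} - \frac{2}{\sqrt{3 - 4}}\right) = 8 \left(\frac{1}{774} - \frac{2}{\sqrt{-1}}\right) = 8 \left(\frac{1}{774} - \frac{2}{i}\right) = 8 \left(\frac{1}{774} - 2 \left(- i\right)\right) = 8 \left(\frac{1}{774} + 2 i\right) = \frac{4}{387} + 16 i$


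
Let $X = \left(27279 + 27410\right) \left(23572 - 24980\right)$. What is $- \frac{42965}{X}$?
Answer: $\frac{42965}{77002112} \approx 0.00055797$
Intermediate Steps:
$X = -77002112$ ($X = 54689 \left(-1408\right) = -77002112$)
$- \frac{42965}{X} = - \frac{42965}{-77002112} = \left(-42965\right) \left(- \frac{1}{77002112}\right) = \frac{42965}{77002112}$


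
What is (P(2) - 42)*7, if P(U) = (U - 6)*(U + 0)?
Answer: -350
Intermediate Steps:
P(U) = U*(-6 + U) (P(U) = (-6 + U)*U = U*(-6 + U))
(P(2) - 42)*7 = (2*(-6 + 2) - 42)*7 = (2*(-4) - 42)*7 = (-8 - 42)*7 = -50*7 = -350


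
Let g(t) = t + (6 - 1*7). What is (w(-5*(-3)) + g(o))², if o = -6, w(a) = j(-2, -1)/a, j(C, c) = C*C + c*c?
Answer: 400/9 ≈ 44.444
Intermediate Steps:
j(C, c) = C² + c²
w(a) = 5/a (w(a) = ((-2)² + (-1)²)/a = (4 + 1)/a = 5/a)
g(t) = -1 + t (g(t) = t + (6 - 7) = t - 1 = -1 + t)
(w(-5*(-3)) + g(o))² = (5/((-5*(-3))) + (-1 - 6))² = (5/15 - 7)² = (5*(1/15) - 7)² = (⅓ - 7)² = (-20/3)² = 400/9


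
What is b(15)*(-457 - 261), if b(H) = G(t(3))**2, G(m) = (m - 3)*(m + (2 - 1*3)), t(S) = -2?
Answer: -161550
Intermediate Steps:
G(m) = (-1 + m)*(-3 + m) (G(m) = (-3 + m)*(m + (2 - 3)) = (-3 + m)*(m - 1) = (-3 + m)*(-1 + m) = (-1 + m)*(-3 + m))
b(H) = 225 (b(H) = (3 + (-2)**2 - 4*(-2))**2 = (3 + 4 + 8)**2 = 15**2 = 225)
b(15)*(-457 - 261) = 225*(-457 - 261) = 225*(-718) = -161550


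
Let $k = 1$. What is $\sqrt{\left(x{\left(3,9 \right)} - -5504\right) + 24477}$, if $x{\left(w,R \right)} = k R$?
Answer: $\sqrt{29990} \approx 173.18$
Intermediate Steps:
$x{\left(w,R \right)} = R$ ($x{\left(w,R \right)} = 1 R = R$)
$\sqrt{\left(x{\left(3,9 \right)} - -5504\right) + 24477} = \sqrt{\left(9 - -5504\right) + 24477} = \sqrt{\left(9 + 5504\right) + 24477} = \sqrt{5513 + 24477} = \sqrt{29990}$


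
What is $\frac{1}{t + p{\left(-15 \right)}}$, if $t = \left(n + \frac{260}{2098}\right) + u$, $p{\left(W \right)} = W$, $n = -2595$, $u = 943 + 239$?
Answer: $- \frac{1049}{1497842} \approx -0.00070034$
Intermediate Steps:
$u = 1182$
$t = - \frac{1482107}{1049}$ ($t = \left(-2595 + \frac{260}{2098}\right) + 1182 = \left(-2595 + 260 \cdot \frac{1}{2098}\right) + 1182 = \left(-2595 + \frac{130}{1049}\right) + 1182 = - \frac{2722025}{1049} + 1182 = - \frac{1482107}{1049} \approx -1412.9$)
$\frac{1}{t + p{\left(-15 \right)}} = \frac{1}{- \frac{1482107}{1049} - 15} = \frac{1}{- \frac{1497842}{1049}} = - \frac{1049}{1497842}$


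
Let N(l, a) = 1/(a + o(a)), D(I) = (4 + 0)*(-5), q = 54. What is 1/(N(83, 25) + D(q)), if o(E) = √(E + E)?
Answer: -11475/229001 + 5*√2/229001 ≈ -0.050078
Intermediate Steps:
o(E) = √2*√E (o(E) = √(2*E) = √2*√E)
D(I) = -20 (D(I) = 4*(-5) = -20)
N(l, a) = 1/(a + √2*√a)
1/(N(83, 25) + D(q)) = 1/(1/(25 + √2*√25) - 20) = 1/(1/(25 + √2*5) - 20) = 1/(1/(25 + 5*√2) - 20) = 1/(-20 + 1/(25 + 5*√2))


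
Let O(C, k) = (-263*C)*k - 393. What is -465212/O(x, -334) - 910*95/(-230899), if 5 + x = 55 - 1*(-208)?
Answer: 1851785791762/5232827785857 ≈ 0.35388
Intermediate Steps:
x = 258 (x = -5 + (55 - 1*(-208)) = -5 + (55 + 208) = -5 + 263 = 258)
O(C, k) = -393 - 263*C*k (O(C, k) = -263*C*k - 393 = -393 - 263*C*k)
-465212/O(x, -334) - 910*95/(-230899) = -465212/(-393 - 263*258*(-334)) - 910*95/(-230899) = -465212/(-393 + 22663236) - 86450*(-1/230899) = -465212/22662843 + 86450/230899 = 1851785791762/5232827785857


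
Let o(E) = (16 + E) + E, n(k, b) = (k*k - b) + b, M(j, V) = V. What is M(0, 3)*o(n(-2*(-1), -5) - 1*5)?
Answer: 42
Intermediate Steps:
n(k, b) = k² (n(k, b) = (k² - b) + b = k²)
o(E) = 16 + 2*E
M(0, 3)*o(n(-2*(-1), -5) - 1*5) = 3*(16 + 2*((-2*(-1))² - 1*5)) = 3*(16 + 2*(2² - 5)) = 3*(16 + 2*(4 - 5)) = 3*(16 + 2*(-1)) = 3*(16 - 2) = 3*14 = 42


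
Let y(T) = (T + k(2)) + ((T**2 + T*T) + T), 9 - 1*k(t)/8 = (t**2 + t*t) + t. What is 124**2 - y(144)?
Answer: -26376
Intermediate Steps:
k(t) = 72 - 16*t**2 - 8*t (k(t) = 72 - 8*((t**2 + t*t) + t) = 72 - 8*((t**2 + t**2) + t) = 72 - 8*(2*t**2 + t) = 72 - 8*(t + 2*t**2) = 72 + (-16*t**2 - 8*t) = 72 - 16*t**2 - 8*t)
y(T) = -8 + 2*T + 2*T**2 (y(T) = (T + (72 - 16*2**2 - 8*2)) + ((T**2 + T*T) + T) = (T + (72 - 16*4 - 16)) + ((T**2 + T**2) + T) = (T + (72 - 64 - 16)) + (2*T**2 + T) = (T - 8) + (T + 2*T**2) = (-8 + T) + (T + 2*T**2) = -8 + 2*T + 2*T**2)
124**2 - y(144) = 124**2 - (-8 + 2*144 + 2*144**2) = 15376 - (-8 + 288 + 2*20736) = 15376 - (-8 + 288 + 41472) = 15376 - 1*41752 = 15376 - 41752 = -26376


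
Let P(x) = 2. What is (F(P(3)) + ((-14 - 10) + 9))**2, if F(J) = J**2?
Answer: 121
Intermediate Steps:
(F(P(3)) + ((-14 - 10) + 9))**2 = (2**2 + ((-14 - 10) + 9))**2 = (4 + (-24 + 9))**2 = (4 - 15)**2 = (-11)**2 = 121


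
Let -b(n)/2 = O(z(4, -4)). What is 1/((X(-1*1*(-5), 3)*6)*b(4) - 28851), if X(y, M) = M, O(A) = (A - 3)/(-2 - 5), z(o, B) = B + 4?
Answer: -7/202065 ≈ -3.4642e-5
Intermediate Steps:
z(o, B) = 4 + B
O(A) = 3/7 - A/7 (O(A) = (-3 + A)/(-7) = (-3 + A)*(-1/7) = 3/7 - A/7)
b(n) = -6/7 (b(n) = -2*(3/7 - (4 - 4)/7) = -2*(3/7 - 1/7*0) = -2*(3/7 + 0) = -2*3/7 = -6/7)
1/((X(-1*1*(-5), 3)*6)*b(4) - 28851) = 1/((3*6)*(-6/7) - 28851) = 1/(18*(-6/7) - 28851) = 1/(-108/7 - 28851) = 1/(-202065/7) = -7/202065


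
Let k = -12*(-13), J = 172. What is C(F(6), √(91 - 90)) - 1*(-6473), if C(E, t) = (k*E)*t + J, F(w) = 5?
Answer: 7425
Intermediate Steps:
k = 156
C(E, t) = 172 + 156*E*t (C(E, t) = (156*E)*t + 172 = 156*E*t + 172 = 172 + 156*E*t)
C(F(6), √(91 - 90)) - 1*(-6473) = (172 + 156*5*√(91 - 90)) - 1*(-6473) = (172 + 156*5*√1) + 6473 = (172 + 156*5*1) + 6473 = (172 + 780) + 6473 = 952 + 6473 = 7425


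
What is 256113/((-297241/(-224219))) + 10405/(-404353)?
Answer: 23220129975459086/120190290073 ≈ 1.9319e+5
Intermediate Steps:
256113/((-297241/(-224219))) + 10405/(-404353) = 256113/((-297241*(-1/224219))) + 10405*(-1/404353) = 256113/(297241/224219) - 10405/404353 = 256113*(224219/297241) - 10405/404353 = 57425400747/297241 - 10405/404353 = 23220129975459086/120190290073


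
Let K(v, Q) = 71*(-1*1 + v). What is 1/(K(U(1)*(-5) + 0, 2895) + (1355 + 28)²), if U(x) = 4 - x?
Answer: 1/1911553 ≈ 5.2313e-7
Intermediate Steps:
K(v, Q) = -71 + 71*v (K(v, Q) = 71*(-1 + v) = -71 + 71*v)
1/(K(U(1)*(-5) + 0, 2895) + (1355 + 28)²) = 1/((-71 + 71*((4 - 1*1)*(-5) + 0)) + (1355 + 28)²) = 1/((-71 + 71*((4 - 1)*(-5) + 0)) + 1383²) = 1/((-71 + 71*(3*(-5) + 0)) + 1912689) = 1/((-71 + 71*(-15 + 0)) + 1912689) = 1/((-71 + 71*(-15)) + 1912689) = 1/((-71 - 1065) + 1912689) = 1/(-1136 + 1912689) = 1/1911553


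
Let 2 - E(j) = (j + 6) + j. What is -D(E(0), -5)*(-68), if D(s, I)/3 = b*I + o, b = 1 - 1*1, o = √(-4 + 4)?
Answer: 0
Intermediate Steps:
o = 0 (o = √0 = 0)
b = 0 (b = 1 - 1 = 0)
E(j) = -4 - 2*j (E(j) = 2 - ((j + 6) + j) = 2 - ((6 + j) + j) = 2 - (6 + 2*j) = 2 + (-6 - 2*j) = -4 - 2*j)
D(s, I) = 0 (D(s, I) = 3*(0*I + 0) = 3*(0 + 0) = 3*0 = 0)
-D(E(0), -5)*(-68) = -1*0*(-68) = 0*(-68) = 0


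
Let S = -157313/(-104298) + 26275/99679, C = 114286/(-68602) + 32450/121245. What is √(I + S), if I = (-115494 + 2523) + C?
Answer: I*√269637033237380593334842406689334953218/48854773214979054 ≈ 336.11*I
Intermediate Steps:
C = -19712663/14097711 (C = 114286*(-1/68602) + 32450*(1/121245) = -57143/34301 + 110/411 = -19712663/14097711 ≈ -1.3983)
I = -1592652222044/14097711 (I = (-115494 + 2523) - 19712663/14097711 = -112971 - 19712663/14097711 = -1592652222044/14097711 ≈ -1.1297e+5)
S = 18421232477/10396320342 (S = -157313*(-1/104298) + 26275*(1/99679) = 157313/104298 + 26275/99679 = 18421232477/10396320342 ≈ 1.7719)
√(I + S) = √(-1592652222044/14097711 + 18421232477/10396320342) = √(-5519154332185271152967/48854773214979054) = I*√269637033237380593334842406689334953218/48854773214979054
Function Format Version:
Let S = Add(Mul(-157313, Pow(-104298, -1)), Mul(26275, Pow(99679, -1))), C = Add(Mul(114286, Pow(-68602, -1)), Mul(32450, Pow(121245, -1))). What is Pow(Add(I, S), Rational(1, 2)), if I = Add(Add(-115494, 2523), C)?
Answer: Mul(Rational(1, 48854773214979054), I, Pow(269637033237380593334842406689334953218, Rational(1, 2))) ≈ Mul(336.11, I)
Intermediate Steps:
C = Rational(-19712663, 14097711) (C = Add(Mul(114286, Rational(-1, 68602)), Mul(32450, Rational(1, 121245))) = Add(Rational(-57143, 34301), Rational(110, 411)) = Rational(-19712663, 14097711) ≈ -1.3983)
I = Rational(-1592652222044, 14097711) (I = Add(Add(-115494, 2523), Rational(-19712663, 14097711)) = Add(-112971, Rational(-19712663, 14097711)) = Rational(-1592652222044, 14097711) ≈ -1.1297e+5)
S = Rational(18421232477, 10396320342) (S = Add(Mul(-157313, Rational(-1, 104298)), Mul(26275, Rational(1, 99679))) = Add(Rational(157313, 104298), Rational(26275, 99679)) = Rational(18421232477, 10396320342) ≈ 1.7719)
Pow(Add(I, S), Rational(1, 2)) = Pow(Add(Rational(-1592652222044, 14097711), Rational(18421232477, 10396320342)), Rational(1, 2)) = Pow(Rational(-5519154332185271152967, 48854773214979054), Rational(1, 2)) = Mul(Rational(1, 48854773214979054), I, Pow(269637033237380593334842406689334953218, Rational(1, 2)))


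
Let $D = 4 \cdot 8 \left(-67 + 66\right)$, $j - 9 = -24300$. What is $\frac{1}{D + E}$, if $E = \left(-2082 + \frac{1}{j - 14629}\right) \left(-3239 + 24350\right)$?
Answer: $- \frac{38920}{1710655996391} \approx -2.2751 \cdot 10^{-8}$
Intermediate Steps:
$j = -24291$ ($j = 9 - 24300 = -24291$)
$E = - \frac{1710654750951}{38920}$ ($E = \left(-2082 + \frac{1}{-24291 - 14629}\right) \left(-3239 + 24350\right) = \left(-2082 + \frac{1}{-38920}\right) 21111 = \left(-2082 - \frac{1}{38920}\right) 21111 = \left(- \frac{81031441}{38920}\right) 21111 = - \frac{1710654750951}{38920} \approx -4.3953 \cdot 10^{7}$)
$D = -32$ ($D = 32 \left(-1\right) = -32$)
$\frac{1}{D + E} = \frac{1}{-32 - \frac{1710654750951}{38920}} = \frac{1}{- \frac{1710655996391}{38920}} = - \frac{38920}{1710655996391}$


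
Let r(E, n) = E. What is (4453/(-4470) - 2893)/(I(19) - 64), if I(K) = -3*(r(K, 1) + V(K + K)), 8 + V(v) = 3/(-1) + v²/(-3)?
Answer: -12936163/6061320 ≈ -2.1342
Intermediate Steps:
V(v) = -11 - v²/3 (V(v) = -8 + (3/(-1) + v²/(-3)) = -8 + (3*(-1) + v²*(-⅓)) = -8 + (-3 - v²/3) = -11 - v²/3)
I(K) = 33 - 3*K + 4*K² (I(K) = -3*(K + (-11 - (K + K)²/3)) = -3*(K + (-11 - 4*K²/3)) = -3*(-11 + K - 4*K²/3) = 33 - 3*K + 4*K²)
(4453/(-4470) - 2893)/(I(19) - 64) = (4453/(-4470) - 2893)/((33 - 3*19 + 4*19²) - 64) = (4453*(-1/4470) - 2893)/((33 - 57 + 4*361) - 64) = (-4453/4470 - 2893)/((33 - 57 + 1444) - 64) = -12936163/(4470*(1420 - 64)) = -12936163/4470/1356 = -12936163/4470*1/1356 = -12936163/6061320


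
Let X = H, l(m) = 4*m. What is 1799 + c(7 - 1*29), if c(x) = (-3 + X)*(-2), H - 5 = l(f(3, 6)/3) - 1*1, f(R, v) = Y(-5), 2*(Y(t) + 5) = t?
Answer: 1817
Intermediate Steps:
Y(t) = -5 + t/2
f(R, v) = -15/2 (f(R, v) = -5 + (½)*(-5) = -5 - 5/2 = -15/2)
H = -6 (H = 5 + (4*(-15/2/3) - 1*1) = 5 + (4*(-15/2*⅓) - 1) = 5 + (4*(-5/2) - 1) = 5 + (-10 - 1) = 5 - 11 = -6)
X = -6
c(x) = 18 (c(x) = (-3 - 6)*(-2) = -9*(-2) = 18)
1799 + c(7 - 1*29) = 1799 + 18 = 1817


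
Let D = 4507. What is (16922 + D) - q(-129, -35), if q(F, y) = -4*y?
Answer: 21289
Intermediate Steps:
(16922 + D) - q(-129, -35) = (16922 + 4507) - (-4)*(-35) = 21429 - 1*140 = 21429 - 140 = 21289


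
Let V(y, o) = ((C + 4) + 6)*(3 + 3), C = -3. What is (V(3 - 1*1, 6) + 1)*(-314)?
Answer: -13502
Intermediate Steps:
V(y, o) = 42 (V(y, o) = ((-3 + 4) + 6)*(3 + 3) = (1 + 6)*6 = 7*6 = 42)
(V(3 - 1*1, 6) + 1)*(-314) = (42 + 1)*(-314) = 43*(-314) = -13502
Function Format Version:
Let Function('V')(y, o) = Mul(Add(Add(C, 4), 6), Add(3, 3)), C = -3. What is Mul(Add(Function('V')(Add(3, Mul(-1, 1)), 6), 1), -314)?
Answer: -13502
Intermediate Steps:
Function('V')(y, o) = 42 (Function('V')(y, o) = Mul(Add(Add(-3, 4), 6), Add(3, 3)) = Mul(Add(1, 6), 6) = Mul(7, 6) = 42)
Mul(Add(Function('V')(Add(3, Mul(-1, 1)), 6), 1), -314) = Mul(Add(42, 1), -314) = Mul(43, -314) = -13502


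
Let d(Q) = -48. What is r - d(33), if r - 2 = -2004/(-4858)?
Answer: 122452/2429 ≈ 50.413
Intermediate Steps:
r = 5860/2429 (r = 2 - 2004/(-4858) = 2 - 2004*(-1/4858) = 2 + 1002/2429 = 5860/2429 ≈ 2.4125)
r - d(33) = 5860/2429 - 1*(-48) = 5860/2429 + 48 = 122452/2429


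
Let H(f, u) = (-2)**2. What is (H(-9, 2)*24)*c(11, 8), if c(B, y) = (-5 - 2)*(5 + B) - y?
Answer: -11520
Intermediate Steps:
H(f, u) = 4
c(B, y) = -35 - y - 7*B (c(B, y) = -7*(5 + B) - y = (-35 - 7*B) - y = -35 - y - 7*B)
(H(-9, 2)*24)*c(11, 8) = (4*24)*(-35 - 1*8 - 7*11) = 96*(-35 - 8 - 77) = 96*(-120) = -11520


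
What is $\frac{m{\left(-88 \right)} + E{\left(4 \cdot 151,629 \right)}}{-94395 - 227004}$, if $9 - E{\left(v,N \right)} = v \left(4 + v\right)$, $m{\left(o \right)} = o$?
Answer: $\frac{122437}{107133} \approx 1.1429$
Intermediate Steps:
$E{\left(v,N \right)} = 9 - v \left(4 + v\right)$
$\frac{m{\left(-88 \right)} + E{\left(4 \cdot 151,629 \right)}}{-94395 - 227004} = \frac{-88 - \left(-9 + \left(4 \cdot 151\right)^{2} + 4 \cdot 4 \cdot 151\right)}{-94395 - 227004} = \frac{-88 - 367223}{-321399} = \left(-88 - 367223\right) \left(- \frac{1}{321399}\right) = \left(-367311\right) \left(- \frac{1}{321399}\right) = \frac{122437}{107133}$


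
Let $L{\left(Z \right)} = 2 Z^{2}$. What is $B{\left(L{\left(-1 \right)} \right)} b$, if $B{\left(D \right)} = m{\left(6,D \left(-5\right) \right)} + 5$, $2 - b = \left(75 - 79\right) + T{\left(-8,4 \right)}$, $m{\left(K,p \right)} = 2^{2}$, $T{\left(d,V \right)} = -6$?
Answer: $108$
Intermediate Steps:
$m{\left(K,p \right)} = 4$
$b = 12$ ($b = 2 - \left(\left(75 - 79\right) - 6\right) = 2 - \left(-4 - 6\right) = 2 - -10 = 2 + 10 = 12$)
$B{\left(D \right)} = 9$ ($B{\left(D \right)} = 4 + 5 = 9$)
$B{\left(L{\left(-1 \right)} \right)} b = 9 \cdot 12 = 108$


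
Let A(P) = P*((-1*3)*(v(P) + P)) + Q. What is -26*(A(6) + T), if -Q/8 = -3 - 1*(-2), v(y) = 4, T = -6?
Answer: 4628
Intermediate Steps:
Q = 8 (Q = -8*(-3 - 1*(-2)) = -8*(-3 + 2) = -8*(-1) = 8)
A(P) = 8 + P*(-12 - 3*P) (A(P) = P*((-1*3)*(4 + P)) + 8 = P*(-3*(4 + P)) + 8 = P*(-12 - 3*P) + 8 = 8 + P*(-12 - 3*P))
-26*(A(6) + T) = -26*((8 - 12*6 - 3*6²) - 6) = -26*((8 - 72 - 3*36) - 6) = -26*((8 - 72 - 108) - 6) = -26*(-172 - 6) = -26*(-178) = 4628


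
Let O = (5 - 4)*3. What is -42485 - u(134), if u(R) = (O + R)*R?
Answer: -60843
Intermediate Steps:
O = 3 (O = 1*3 = 3)
u(R) = R*(3 + R) (u(R) = (3 + R)*R = R*(3 + R))
-42485 - u(134) = -42485 - 134*(3 + 134) = -42485 - 134*137 = -42485 - 1*18358 = -42485 - 18358 = -60843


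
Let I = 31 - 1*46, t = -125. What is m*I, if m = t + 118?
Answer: 105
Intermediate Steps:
m = -7 (m = -125 + 118 = -7)
I = -15 (I = 31 - 46 = -15)
m*I = -7*(-15) = 105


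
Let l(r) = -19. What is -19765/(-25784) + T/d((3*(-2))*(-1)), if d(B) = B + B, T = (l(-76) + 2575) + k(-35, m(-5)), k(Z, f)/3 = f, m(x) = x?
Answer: 5479527/25784 ≈ 212.52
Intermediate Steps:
k(Z, f) = 3*f
T = 2541 (T = (-19 + 2575) + 3*(-5) = 2556 - 15 = 2541)
d(B) = 2*B
-19765/(-25784) + T/d((3*(-2))*(-1)) = -19765/(-25784) + 2541/((2*((3*(-2))*(-1)))) = -19765*(-1/25784) + 2541/((2*(-6*(-1)))) = 19765/25784 + 2541/((2*6)) = 19765/25784 + 2541/12 = 19765/25784 + 2541*(1/12) = 19765/25784 + 847/4 = 5479527/25784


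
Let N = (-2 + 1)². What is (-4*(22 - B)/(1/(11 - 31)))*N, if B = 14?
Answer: 640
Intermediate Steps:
N = 1 (N = (-1)² = 1)
(-4*(22 - B)/(1/(11 - 31)))*N = -4*(22 - 1*14)/(1/(11 - 31))*1 = -4*(22 - 14)/(1/(-20))*1 = -32/(-1/20)*1 = -32*(-20)*1 = -4*(-160)*1 = 640*1 = 640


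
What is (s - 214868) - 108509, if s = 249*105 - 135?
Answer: -297367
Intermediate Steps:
s = 26010 (s = 26145 - 135 = 26010)
(s - 214868) - 108509 = (26010 - 214868) - 108509 = -188858 - 108509 = -297367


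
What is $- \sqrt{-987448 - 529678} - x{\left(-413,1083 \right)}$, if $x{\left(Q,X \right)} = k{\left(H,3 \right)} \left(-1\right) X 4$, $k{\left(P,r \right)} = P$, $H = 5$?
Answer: $21660 - i \sqrt{1517126} \approx 21660.0 - 1231.7 i$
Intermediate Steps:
$x{\left(Q,X \right)} = - 20 X$ ($x{\left(Q,X \right)} = 5 \left(-1\right) X 4 = - 5 X 4 = - 20 X$)
$- \sqrt{-987448 - 529678} - x{\left(-413,1083 \right)} = - \sqrt{-987448 - 529678} - \left(-20\right) 1083 = - \sqrt{-1517126} - -21660 = - i \sqrt{1517126} + 21660 = 21660 - i \sqrt{1517126}$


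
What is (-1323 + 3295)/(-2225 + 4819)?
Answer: 986/1297 ≈ 0.76022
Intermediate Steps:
(-1323 + 3295)/(-2225 + 4819) = 1972/2594 = 1972*(1/2594) = 986/1297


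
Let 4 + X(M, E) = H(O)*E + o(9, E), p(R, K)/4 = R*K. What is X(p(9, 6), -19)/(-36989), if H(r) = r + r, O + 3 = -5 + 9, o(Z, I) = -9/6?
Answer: 87/73978 ≈ 0.0011760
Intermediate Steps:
o(Z, I) = -3/2 (o(Z, I) = -9*1/6 = -3/2)
O = 1 (O = -3 + (-5 + 9) = -3 + 4 = 1)
H(r) = 2*r
p(R, K) = 4*K*R (p(R, K) = 4*(R*K) = 4*(K*R) = 4*K*R)
X(M, E) = -11/2 + 2*E (X(M, E) = -4 + ((2*1)*E - 3/2) = -4 + (2*E - 3/2) = -4 + (-3/2 + 2*E) = -11/2 + 2*E)
X(p(9, 6), -19)/(-36989) = (-11/2 + 2*(-19))/(-36989) = (-11/2 - 38)*(-1/36989) = -87/2*(-1/36989) = 87/73978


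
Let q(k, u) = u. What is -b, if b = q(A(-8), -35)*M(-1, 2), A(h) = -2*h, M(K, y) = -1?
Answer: -35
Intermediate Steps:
b = 35 (b = -35*(-1) = 35)
-b = -1*35 = -35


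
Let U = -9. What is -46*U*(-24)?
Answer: -9936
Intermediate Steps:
-46*U*(-24) = -46*(-9)*(-24) = 414*(-24) = -9936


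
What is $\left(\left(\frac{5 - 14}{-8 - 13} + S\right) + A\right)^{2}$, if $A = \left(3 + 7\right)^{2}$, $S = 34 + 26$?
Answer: $\frac{1261129}{49} \approx 25737.0$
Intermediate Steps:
$S = 60$
$A = 100$ ($A = 10^{2} = 100$)
$\left(\left(\frac{5 - 14}{-8 - 13} + S\right) + A\right)^{2} = \left(\left(\frac{5 - 14}{-8 - 13} + 60\right) + 100\right)^{2} = \left(\left(- \frac{9}{-21} + 60\right) + 100\right)^{2} = \left(\left(\left(-9\right) \left(- \frac{1}{21}\right) + 60\right) + 100\right)^{2} = \left(\left(\frac{3}{7} + 60\right) + 100\right)^{2} = \left(\frac{423}{7} + 100\right)^{2} = \left(\frac{1123}{7}\right)^{2} = \frac{1261129}{49}$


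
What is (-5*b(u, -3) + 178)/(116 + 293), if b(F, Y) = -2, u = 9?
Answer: 188/409 ≈ 0.45966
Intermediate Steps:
(-5*b(u, -3) + 178)/(116 + 293) = (-5*(-2) + 178)/(116 + 293) = (10 + 178)/409 = 188*(1/409) = 188/409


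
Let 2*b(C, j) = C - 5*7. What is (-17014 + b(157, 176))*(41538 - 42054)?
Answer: 8747748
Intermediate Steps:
b(C, j) = -35/2 + C/2 (b(C, j) = (C - 5*7)/2 = (C - 35)/2 = (-35 + C)/2 = -35/2 + C/2)
(-17014 + b(157, 176))*(41538 - 42054) = (-17014 + (-35/2 + (½)*157))*(41538 - 42054) = (-17014 + (-35/2 + 157/2))*(-516) = (-17014 + 61)*(-516) = -16953*(-516) = 8747748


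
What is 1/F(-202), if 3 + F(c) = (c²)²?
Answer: 1/1664966413 ≈ 6.0061e-10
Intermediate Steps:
F(c) = -3 + c⁴ (F(c) = -3 + (c²)² = -3 + c⁴)
1/F(-202) = 1/(-3 + (-202)⁴) = 1/(-3 + 1664966416) = 1/1664966413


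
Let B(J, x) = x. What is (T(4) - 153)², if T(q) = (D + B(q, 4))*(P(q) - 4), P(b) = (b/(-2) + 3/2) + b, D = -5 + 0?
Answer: 93025/4 ≈ 23256.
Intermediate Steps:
D = -5
P(b) = 3/2 + b/2 (P(b) = (b*(-½) + 3*(½)) + b = (-b/2 + 3/2) + b = (3/2 - b/2) + b = 3/2 + b/2)
T(q) = 5/2 - q/2 (T(q) = (-5 + 4)*((3/2 + q/2) - 4) = -(-5/2 + q/2) = 5/2 - q/2)
(T(4) - 153)² = ((5/2 - ½*4) - 153)² = ((5/2 - 2) - 153)² = (½ - 153)² = (-305/2)² = 93025/4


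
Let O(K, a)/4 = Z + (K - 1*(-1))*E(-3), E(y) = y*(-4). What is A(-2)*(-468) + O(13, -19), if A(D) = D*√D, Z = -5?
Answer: 652 + 936*I*√2 ≈ 652.0 + 1323.7*I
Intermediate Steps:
A(D) = D^(3/2)
E(y) = -4*y
O(K, a) = 28 + 48*K (O(K, a) = 4*(-5 + (K - 1*(-1))*(-4*(-3))) = 4*(-5 + (K + 1)*12) = 4*(-5 + (1 + K)*12) = 4*(-5 + (12 + 12*K)) = 4*(7 + 12*K) = 28 + 48*K)
A(-2)*(-468) + O(13, -19) = (-2)^(3/2)*(-468) + (28 + 48*13) = -2*I*√2*(-468) + (28 + 624) = 936*I*√2 + 652 = 652 + 936*I*√2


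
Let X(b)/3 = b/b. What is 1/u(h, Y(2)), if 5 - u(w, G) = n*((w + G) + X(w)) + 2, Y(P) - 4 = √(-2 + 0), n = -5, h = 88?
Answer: 239/114267 - 5*I*√2/228534 ≈ 0.0020916 - 3.0941e-5*I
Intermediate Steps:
X(b) = 3 (X(b) = 3*(b/b) = 3*1 = 3)
Y(P) = 4 + I*√2 (Y(P) = 4 + √(-2 + 0) = 4 + √(-2) = 4 + I*√2)
u(w, G) = 18 + 5*G + 5*w (u(w, G) = 5 - (-5*((w + G) + 3) + 2) = 5 - (-5*((G + w) + 3) + 2) = 5 - (-5*(3 + G + w) + 2) = 5 - ((-15 - 5*G - 5*w) + 2) = 5 - (-13 - 5*G - 5*w) = 5 + (13 + 5*G + 5*w) = 18 + 5*G + 5*w)
1/u(h, Y(2)) = 1/(18 + 5*(4 + I*√2) + 5*88) = 1/(18 + (20 + 5*I*√2) + 440) = 1/(478 + 5*I*√2)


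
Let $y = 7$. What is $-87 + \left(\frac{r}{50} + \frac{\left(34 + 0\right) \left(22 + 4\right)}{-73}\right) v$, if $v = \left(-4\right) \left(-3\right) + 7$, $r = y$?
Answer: $- \frac{1147641}{3650} \approx -314.42$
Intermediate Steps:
$r = 7$
$v = 19$ ($v = 12 + 7 = 19$)
$-87 + \left(\frac{r}{50} + \frac{\left(34 + 0\right) \left(22 + 4\right)}{-73}\right) v = -87 + \left(\frac{7}{50} + \frac{\left(34 + 0\right) \left(22 + 4\right)}{-73}\right) 19 = -87 + \left(7 \cdot \frac{1}{50} + 34 \cdot 26 \left(- \frac{1}{73}\right)\right) 19 = -87 + \left(\frac{7}{50} + 884 \left(- \frac{1}{73}\right)\right) 19 = -87 + \left(\frac{7}{50} - \frac{884}{73}\right) 19 = -87 - \frac{830091}{3650} = - \frac{1147641}{3650}$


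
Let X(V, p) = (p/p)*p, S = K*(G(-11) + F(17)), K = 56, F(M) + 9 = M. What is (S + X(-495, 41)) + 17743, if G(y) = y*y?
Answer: 25008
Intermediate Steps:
F(M) = -9 + M
G(y) = y²
S = 7224 (S = 56*((-11)² + (-9 + 17)) = 56*(121 + 8) = 56*129 = 7224)
X(V, p) = p (X(V, p) = 1*p = p)
(S + X(-495, 41)) + 17743 = (7224 + 41) + 17743 = 7265 + 17743 = 25008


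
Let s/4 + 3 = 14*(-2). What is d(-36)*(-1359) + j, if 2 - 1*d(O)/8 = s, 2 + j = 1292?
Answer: -1368582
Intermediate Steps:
j = 1290 (j = -2 + 1292 = 1290)
s = -124 (s = -12 + 4*(14*(-2)) = -12 + 4*(-28) = -12 - 112 = -124)
d(O) = 1008 (d(O) = 16 - 8*(-124) = 16 + 992 = 1008)
d(-36)*(-1359) + j = 1008*(-1359) + 1290 = -1369872 + 1290 = -1368582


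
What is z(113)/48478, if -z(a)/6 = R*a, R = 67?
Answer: -22713/24239 ≈ -0.93704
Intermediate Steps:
z(a) = -402*a
z(113)/48478 = -402*113/48478 = -45426*1/48478 = -22713/24239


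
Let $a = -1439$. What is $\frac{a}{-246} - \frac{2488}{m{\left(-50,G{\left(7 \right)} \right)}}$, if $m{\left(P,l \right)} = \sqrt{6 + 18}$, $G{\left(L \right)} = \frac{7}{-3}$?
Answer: $\frac{1439}{246} - \frac{622 \sqrt{6}}{3} \approx -502.01$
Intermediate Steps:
$G{\left(L \right)} = - \frac{7}{3}$ ($G{\left(L \right)} = 7 \left(- \frac{1}{3}\right) = - \frac{7}{3}$)
$m{\left(P,l \right)} = 2 \sqrt{6}$ ($m{\left(P,l \right)} = \sqrt{24} = 2 \sqrt{6}$)
$\frac{a}{-246} - \frac{2488}{m{\left(-50,G{\left(7 \right)} \right)}} = - \frac{1439}{-246} - \frac{2488}{2 \sqrt{6}} = \left(-1439\right) \left(- \frac{1}{246}\right) - 2488 \frac{\sqrt{6}}{12} = \frac{1439}{246} - \frac{622 \sqrt{6}}{3}$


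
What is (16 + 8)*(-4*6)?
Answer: -576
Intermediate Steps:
(16 + 8)*(-4*6) = 24*(-24) = -576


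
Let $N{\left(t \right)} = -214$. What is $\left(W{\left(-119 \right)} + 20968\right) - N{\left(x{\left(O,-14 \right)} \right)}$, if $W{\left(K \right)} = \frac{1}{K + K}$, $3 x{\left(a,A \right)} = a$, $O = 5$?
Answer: $\frac{5041315}{238} \approx 21182.0$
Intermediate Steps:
$x{\left(a,A \right)} = \frac{a}{3}$
$W{\left(K \right)} = \frac{1}{2 K}$
$\left(W{\left(-119 \right)} + 20968\right) - N{\left(x{\left(O,-14 \right)} \right)} = \left(\frac{1}{2 \left(-119\right)} + 20968\right) - -214 = \left(\frac{1}{2} \left(- \frac{1}{119}\right) + 20968\right) + 214 = \left(- \frac{1}{238} + 20968\right) + 214 = \frac{4990383}{238} + 214 = \frac{5041315}{238}$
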